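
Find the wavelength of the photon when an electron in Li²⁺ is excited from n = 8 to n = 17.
832.3338 nm

First, find the transition energy using E_n = -13.6057 Z² / n² eV:
E_8 = -13.6057 × 3² / 8² = -1.91330156 eV
E_17 = -13.6057 × 3² / 17² = -0.42370692 eV

Photon energy: |ΔE| = |E_17 - E_8| = 1.48959464 eV

Convert to wavelength using E = hc/λ with hc = 1239.84 eV·nm:
λ = hc/E = 1239.84 eV·nm / 1.48959464 eV
λ = 832.3338 nm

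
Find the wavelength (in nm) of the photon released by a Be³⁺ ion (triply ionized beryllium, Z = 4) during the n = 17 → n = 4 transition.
96.47 nm

First, find the transition energy using E_n = -13.6057 Z² / n² eV:
E_17 = -13.6057 × 4² / 17² = -0.7533 eV
E_4 = -13.6057 × 4² / 4² = -13.6057 eV

Photon energy: |ΔE| = |E_4 - E_17| = 12.8524 eV

Convert to wavelength using E = hc/λ with hc = 1239.84 eV·nm:
λ = hc/E = 1239.84 eV·nm / 12.8524 eV
λ = 96.47 nm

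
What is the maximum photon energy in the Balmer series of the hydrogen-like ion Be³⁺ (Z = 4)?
54.42 eV

The series limit corresponds to the transition from n = ∞ to n = 2.
This is the highest energy (shortest wavelength) transition in the Balmer series.

E_∞ = 0 eV
E_2 = -13.6057 × 4² / 2² = -54.42 eV

Energy at series limit:
ΔE = E_∞ - E_2 = 0 - (-54.42) = 54.42 eV

This energy equals the ionization energy from the n = 2 state of Be³⁺.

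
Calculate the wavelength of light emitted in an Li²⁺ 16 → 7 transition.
613.57541 nm

First, find the transition energy using E_n = -13.6057 Z² / n² eV:
E_16 = -13.6057 × 3² / 16² = -0.478325391 eV
E_7 = -13.6057 × 3² / 7² = -2.499006122 eV

Photon energy: |ΔE| = |E_7 - E_16| = 2.020680731 eV

Convert to wavelength using E = hc/λ with hc = 1239.84 eV·nm:
λ = hc/E = 1239.84 eV·nm / 2.020680731 eV
λ = 613.57541 nm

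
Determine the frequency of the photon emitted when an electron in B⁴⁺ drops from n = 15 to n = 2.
2.020e+16 Hz

First, find the transition energy:
E_15 = -13.6057 × 5² / 15² = -1.51174 eV
E_2 = -13.6057 × 5² / 2² = -85.03563 eV
|ΔE| = |E_2 - E_15| = 83.52389 eV

Convert to Joules: E = 83.52389 eV × (1.602177 × 10⁻¹⁹ J/eV) = 1.33820e-17 J

Using E = hf:
f = E/h = 1.33820e-17 J / (6.62607 × 10⁻³⁴ J·s)
f = 2.020e+16 Hz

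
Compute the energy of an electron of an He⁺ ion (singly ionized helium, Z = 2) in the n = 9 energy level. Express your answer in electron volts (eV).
-0.6719 eV

The energy levels of a hydrogen-like atom are given by:
E_n = -13.6057 Z² / n² eV  (with Z = 2 for He⁺)

For n = 9:
E_9 = -13.6057 × 2² / 9²
E_9 = -13.6057 × 4 / 81
E_9 = -0.6719 eV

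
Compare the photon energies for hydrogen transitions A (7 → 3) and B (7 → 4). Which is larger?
7 → 3

Calculate the energy for each transition:

Transition 7 → 3:
ΔE₁ = |E_3 - E_7| = |-13.6057/3² - (-13.6057/7²)|
ΔE₁ = |-1.5117444444 - (-0.2776673469)| = 1.2340771 eV

Transition 7 → 4:
ΔE₂ = |E_4 - E_7| = |-13.6057/4² - (-13.6057/7²)|
ΔE₂ = |-0.8503562500 - (-0.2776673469)| = 0.5726889 eV

Since 1.2340771 eV > 0.5726889 eV, the transition 7 → 3 emits the more energetic photon.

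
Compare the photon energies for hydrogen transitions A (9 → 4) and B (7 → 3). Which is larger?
7 → 3

Calculate the energy for each transition:

Transition 9 → 4:
ΔE₁ = |E_4 - E_9| = |-13.6057/4² - (-13.6057/9²)|
ΔE₁ = |-0.850356250000 - (-0.167971604938)| = 0.682384645 eV

Transition 7 → 3:
ΔE₂ = |E_3 - E_7| = |-13.6057/3² - (-13.6057/7²)|
ΔE₂ = |-1.511744444444 - (-0.277667346939)| = 1.234077098 eV

Since 1.234077098 eV > 0.682384645 eV, the transition 7 → 3 emits the more energetic photon.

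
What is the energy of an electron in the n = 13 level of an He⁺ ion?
-0.322028 eV

For hydrogen-like ions, the energy levels scale with Z²:
E_n = -13.6057 Z² / n² eV

For He⁺ (Z = 2) at n = 13:
E_13 = -13.6057 × 2² / 13²
E_13 = -13.6057 × 4 / 169
E_13 = -54.4228 / 169
E_13 = -0.322028 eV

The energy is 4 times more negative than hydrogen at the same n due to the stronger nuclear charge.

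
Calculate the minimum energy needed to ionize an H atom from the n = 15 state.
0.0605 eV

The ionization energy is the energy needed to remove the electron completely (n → ∞).

For hydrogen, E_n = -13.6057 eV / n².

At n = 15: E_15 = -13.6057 / 15² = -0.0604698 eV
At n = ∞: E_∞ = 0 eV

Ionization energy = E_∞ - E_15 = 0 - (-0.0604698) = 0.0604698 eV
Ionization energy ≈ 0.0605 eV

This is also called the binding energy of the electron in state n = 15.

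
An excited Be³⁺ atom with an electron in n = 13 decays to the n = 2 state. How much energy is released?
53.1347 eV

The energy levels are E_n = -13.6057 Z² eV / n².

Energy at n = 13: E_13 = -13.6057 × 4² / 13² = -1.2881136 eV
Energy at n = 2: E_2 = -13.6057 × 4² / 2² = -54.4228000 eV

For emission (electron falling to lower state), the photon energy is:
E_photon = E_13 - E_2 = |-1.2881136 - (-54.4228000)|
E_photon = 53.1347 eV

This energy is carried away by the emitted photon.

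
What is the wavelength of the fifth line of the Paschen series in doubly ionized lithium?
106.04 nm

The lines of a series are numbered from the longest wavelength (smallest ΔE) outward; the fifth line is the transition from n = n_f + 5 to n_f.
The Paschen series has all transitions ending at n_f = 3.

For Li²⁺ (Z = 3), the fifth line (ε-line) is the jump from n = 8 to n = 3:
E_8 = -13.6057 × 3² / 8² = -1.91330 eV
E_3 = -13.6057 × 3² / 3² = -13.60570 eV
ΔE = E_8 - E_3 = 11.69240 eV

λ = hc/E = 1239.84 eV·nm / 11.69240 eV
λ = 106.04 nm

This is the ε-line of the Paschen series in Li²⁺.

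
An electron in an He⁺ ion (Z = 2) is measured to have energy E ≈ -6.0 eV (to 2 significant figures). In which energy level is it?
n = 3

The exact energy levels follow E_n = -13.6057 Z² / n² eV with Z = 2.

The measured value (-6.0 eV) is reported to only 2 significant figures, so we must test candidate n values and see which one matches to that precision.

Candidate energies:
  n = 1:  E = -13.6057 × 2² / 1² = -54.42280 eV
  n = 2:  E = -13.6057 × 2² / 2² = -13.60570 eV
  n = 3:  E = -13.6057 × 2² / 3² = -6.04698 eV  ← matches
  n = 4:  E = -13.6057 × 2² / 4² = -3.40143 eV
  n = 5:  E = -13.6057 × 2² / 5² = -2.17691 eV

Checking against the measurement of -6.0 eV (2 sig figs), only n = 3 agrees:
E_3 = -6.04698 eV, which rounds to -6.0 eV ✓

Therefore n = 3.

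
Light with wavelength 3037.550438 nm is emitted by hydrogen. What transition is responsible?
n = 10 → n = 5

First, find the photon energy from the wavelength (hc = 1239.84 eV·nm):
E = hc/λ = 1239.84 eV·nm / 3037.550438 nm = 0.40817100 eV

The energy levels of hydrogen satisfy E_n = -13.6057 / n² eV, so an emission n_i → n_f releases
ΔE = 13.6057 × (1/n_f² − 1/n_i²) eV.

Setting ΔE equal to the photon energy:
1/n_f² − 1/n_i² = 0.40817100 / 13.6057 = 0.030000000

Since 1/n_i² must be positive, we need 1/n_f² > 0.030000000, i.e. n_f ≤ 5. For each allowed n_f, solve n_i = (1/n_f² − 0.030000000)^(−1/2) and check whether it is a whole number:
  n_f = 1: 1/n_i² = 1.000000000 − 0.030000000 = 0.970000000 → n_i = 1.015  (not an integer) ✗
  n_f = 2: 1/n_i² = 0.250000000 − 0.030000000 = 0.220000000 → n_i = 2.132  (not an integer) ✗
  n_f = 3: 1/n_i² = 0.111111111 − 0.030000000 = 0.081111111 → n_i = 3.511  (not an integer) ✗
  n_f = 4: 1/n_i² = 0.062500000 − 0.030000000 = 0.032500000 → n_i = 5.547  (not an integer) ✗
  n_f = 5: 1/n_i² = 0.040000000 − 0.030000000 = 0.010000000 → n_i = 10.000  → integer, n_i = 10 ✓

Only n_f = 5 gives an integer upper level, n_i = 10.

The transition is from n = 10 to n = 5 (emission).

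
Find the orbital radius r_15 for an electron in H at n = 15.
11.906487 nm (or 119.064872 Å)

The Bohr radius formula is:
r_n = n² a₀ / Z

where a₀ = 0.052917721 nm is the Bohr radius.

For H (Z = 1) at n = 15:
r_15 = 15² × 0.052917721 nm / 1
r_15 = 225 × 0.052917721 nm / 1
r_15 = 11.9064872 nm / 1
r_15 = 11.906487 nm

The electron orbits at approximately 11.906487 nm from the nucleus.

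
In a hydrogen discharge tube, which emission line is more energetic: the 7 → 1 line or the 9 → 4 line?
7 → 1

Calculate the energy for each transition:

Transition 7 → 1:
ΔE₁ = |E_1 - E_7| = |-13.6057/1² - (-13.6057/7²)|
ΔE₁ = |-13.60570000000 - (-0.27766734694)| = 13.32803265 eV

Transition 9 → 4:
ΔE₂ = |E_4 - E_9| = |-13.6057/4² - (-13.6057/9²)|
ΔE₂ = |-0.85035625000 - (-0.16797160494)| = 0.68238465 eV

Since 13.32803265 eV > 0.68238465 eV, the transition 7 → 1 emits the more energetic photon.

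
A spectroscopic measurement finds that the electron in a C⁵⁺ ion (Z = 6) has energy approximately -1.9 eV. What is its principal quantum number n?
n = 16

The exact energy levels follow E_n = -13.6057 Z² / n² eV with Z = 6.

The measured value (-1.9 eV) is reported to only 2 significant figures, so we must test candidate n values and see which one matches to that precision.

Candidate energies:
  n = 14:  E = -13.6057 × 6² / 14² = -2.49901 eV
  n = 15:  E = -13.6057 × 6² / 15² = -2.17691 eV
  n = 16:  E = -13.6057 × 6² / 16² = -1.91330 eV  ← matches
  n = 17:  E = -13.6057 × 6² / 17² = -1.69483 eV
  n = 18:  E = -13.6057 × 6² / 18² = -1.51174 eV

Checking against the measurement of -1.9 eV (2 sig figs), only n = 16 agrees:
E_16 = -1.91330 eV, which rounds to -1.9 eV ✓

Therefore n = 16.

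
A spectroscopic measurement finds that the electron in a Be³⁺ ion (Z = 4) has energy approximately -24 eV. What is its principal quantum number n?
n = 3

The exact energy levels follow E_n = -13.6057 Z² / n² eV with Z = 4.

The measured value (-24 eV) is reported to only 2 significant figures, so we must test candidate n values and see which one matches to that precision.

Candidate energies:
  n = 1:  E = -13.6057 × 4² / 1² = -217.69120 eV
  n = 2:  E = -13.6057 × 4² / 2² = -54.42280 eV
  n = 3:  E = -13.6057 × 4² / 3² = -24.18791 eV  ← matches
  n = 4:  E = -13.6057 × 4² / 4² = -13.60570 eV
  n = 5:  E = -13.6057 × 4² / 5² = -8.70765 eV

Checking against the measurement of -24 eV (2 sig figs), only n = 3 agrees:
E_3 = -24.18791 eV, which rounds to -24 eV ✓

Therefore n = 3.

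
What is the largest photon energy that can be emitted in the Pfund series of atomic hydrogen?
0.544228 eV

The series limit corresponds to the transition from n = ∞ to n = 5.
This is the highest energy (shortest wavelength) transition in the Pfund series.

E_∞ = 0 eV
E_5 = -13.6057 / 5² = -0.544228 eV

Energy at series limit:
ΔE = E_∞ - E_5 = 0 - (-0.544228) = 0.544228 eV

This energy equals the ionization energy from the n = 5 state of hydrogen.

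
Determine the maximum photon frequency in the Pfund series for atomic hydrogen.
1.3159e+14 Hz

The series limit corresponds to the transition from n = ∞ to n = 5.
This is the highest energy (shortest wavelength) transition in the Pfund series.

E_∞ = 0 eV
E_5 = -13.6057 / 5² = -0.54422800 eV

Energy at series limit:
ΔE = E_∞ - E_5 = 0 - (-0.54422800) = 0.54422800 eV
E = 0.54422800 eV × (1.602177 × 10⁻¹⁹ J/eV) = 8.719496e-20 J
f = E/h = 8.719496e-20 J / (6.62607 × 10⁻³⁴ J·s) = 1.3159e+14 Hz

This energy equals the ionization energy from the n = 5 state of hydrogen.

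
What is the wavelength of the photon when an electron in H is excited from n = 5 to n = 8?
3738.52 nm

First, find the transition energy using E_n = -13.6057 / n² eV:
E_5 = -13.6057 / 5² = -0.54422800 eV
E_8 = -13.6057 / 8² = -0.21258906 eV

Photon energy: |ΔE| = |E_8 - E_5| = 0.33163894 eV

Convert to wavelength using E = hc/λ with hc = 1239.84 eV·nm:
λ = hc/E = 1239.84 eV·nm / 0.33163894 eV
λ = 3738.52 nm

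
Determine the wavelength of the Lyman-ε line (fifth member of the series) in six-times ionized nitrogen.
1.913 nm

The lines of a series are numbered from the longest wavelength (smallest ΔE) outward; the fifth line is the transition from n = n_f + 5 to n_f.
The Lyman series has all transitions ending at n_f = 1.

For N⁶⁺ (Z = 7), the fifth line (ε-line) is the jump from n = 6 to n = 1:
E_6 = -13.6057 × 7² / 6² = -18.51887 eV
E_1 = -13.6057 × 7² / 1² = -666.67930 eV
ΔE = E_6 - E_1 = 648.16043 eV

λ = hc/E = 1239.84 eV·nm / 648.16043 eV
λ = 1.913 nm

This is the ε-line of the Lyman series in N⁶⁺.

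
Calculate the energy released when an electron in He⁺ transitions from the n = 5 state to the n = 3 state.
3.870 eV

The energy levels are E_n = -13.6057 Z² eV / n².

Energy at n = 5: E_5 = -13.6057 × 2² / 5² = -2.176912 eV
Energy at n = 3: E_3 = -13.6057 × 2² / 3² = -6.046978 eV

For emission (electron falling to lower state), the photon energy is:
E_photon = E_5 - E_3 = |-2.176912 - (-6.046978)|
E_photon = 3.870 eV

This energy is carried away by the emitted photon.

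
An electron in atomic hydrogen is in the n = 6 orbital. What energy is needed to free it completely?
0.378 eV

The ionization energy is the energy needed to remove the electron completely (n → ∞).

For hydrogen, E_n = -13.6057 eV / n².

At n = 6: E_6 = -13.6057 / 6² = -0.377936 eV
At n = ∞: E_∞ = 0 eV

Ionization energy = E_∞ - E_6 = 0 - (-0.377936) = 0.377936 eV
Ionization energy ≈ 0.378 eV

This is also called the binding energy of the electron in state n = 6.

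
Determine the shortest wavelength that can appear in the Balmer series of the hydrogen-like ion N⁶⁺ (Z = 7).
7.44 nm

The series limit corresponds to the transition from n = ∞ to n = 2.
This is the highest energy (shortest wavelength) transition in the Balmer series.

E_∞ = 0 eV
E_2 = -13.6057 × 7² / 2² = -166.6698 eV

Energy at series limit:
ΔE = E_∞ - E_2 = 0 - (-166.6698) = 166.6698 eV
λ = hc/E = 1239.84 eV·nm / 166.6698 eV = 7.44 nm

This energy equals the ionization energy from the n = 2 state of N⁶⁺.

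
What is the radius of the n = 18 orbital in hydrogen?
17.1453 nm (or 171.4533 Å)

The Bohr radius formula is:
r_n = n² a₀ / Z

where a₀ = 0.0529177 nm is the Bohr radius.

For H (Z = 1) at n = 18:
r_18 = 18² × 0.0529177 nm / 1
r_18 = 324 × 0.0529177 nm / 1
r_18 = 17.14533 nm / 1
r_18 = 17.1453 nm

The electron orbits at approximately 17.1453 nm from the nucleus.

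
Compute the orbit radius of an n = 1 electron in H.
0.0529 nm (or 0.5292 Å)

The Bohr radius formula is:
r_n = n² a₀ / Z

where a₀ = 0.0529177 nm is the Bohr radius.

For H (Z = 1) at n = 1:
r_1 = 1² × 0.0529177 nm / 1
r_1 = 1 × 0.0529177 nm / 1
r_1 = 0.05292 nm / 1
r_1 = 0.0529 nm

The electron orbits at approximately 0.0529 nm from the nucleus.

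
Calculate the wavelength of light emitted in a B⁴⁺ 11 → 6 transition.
186.799 nm

First, find the transition energy using E_n = -13.6057 Z² / n² eV:
E_11 = -13.6057 × 5² / 11² = -2.8110950 eV
E_6 = -13.6057 × 5² / 6² = -9.4484028 eV

Photon energy: |ΔE| = |E_6 - E_11| = 6.6373078 eV

Convert to wavelength using E = hc/λ with hc = 1239.84 eV·nm:
λ = hc/E = 1239.84 eV·nm / 6.6373078 eV
λ = 186.799 nm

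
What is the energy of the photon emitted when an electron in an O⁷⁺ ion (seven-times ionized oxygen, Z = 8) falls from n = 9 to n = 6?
13.437728 eV

The energy levels are E_n = -13.6057 Z² eV / n².

Energy at n = 9: E_9 = -13.6057 × 8² / 9² = -10.750182716 eV
Energy at n = 6: E_6 = -13.6057 × 8² / 6² = -24.187911111 eV

For emission (electron falling to lower state), the photon energy is:
E_photon = E_9 - E_6 = |-10.750182716 - (-24.187911111)|
E_photon = 13.437728 eV

This energy is carried away by the emitted photon.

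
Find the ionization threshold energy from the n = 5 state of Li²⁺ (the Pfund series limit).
4.898052 eV

The series limit corresponds to the transition from n = ∞ to n = 5.
This is the highest energy (shortest wavelength) transition in the Pfund series.

E_∞ = 0 eV
E_5 = -13.6057 × 3² / 5² = -4.898052 eV

Energy at series limit:
ΔE = E_∞ - E_5 = 0 - (-4.898052) = 4.898052 eV

This energy equals the ionization energy from the n = 5 state of Li²⁺.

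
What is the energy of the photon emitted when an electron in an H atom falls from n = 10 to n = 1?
13.469643 eV

The energy levels are E_n = -13.6057 eV / n².

Energy at n = 10: E_10 = -13.6057 / 10² = -0.136057000 eV
Energy at n = 1: E_1 = -13.6057 / 1² = -13.605700000 eV

For emission (electron falling to lower state), the photon energy is:
E_photon = E_10 - E_1 = |-0.136057000 - (-13.605700000)|
E_photon = 13.469643 eV

This energy is carried away by the emitted photon.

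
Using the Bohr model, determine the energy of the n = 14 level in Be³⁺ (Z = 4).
-1.11067 eV

For hydrogen-like ions, the energy levels scale with Z²:
E_n = -13.6057 Z² / n² eV

For Be³⁺ (Z = 4) at n = 14:
E_14 = -13.6057 × 4² / 14²
E_14 = -13.6057 × 16 / 196
E_14 = -217.6912 / 196
E_14 = -1.11067 eV

The energy is 16 times more negative than hydrogen at the same n due to the stronger nuclear charge.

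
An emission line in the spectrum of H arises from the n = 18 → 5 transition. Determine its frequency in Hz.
1.2144e+14 Hz

First, find the transition energy:
E_18 = -13.6057 / 18² = -0.04199290 eV
E_5 = -13.6057 / 5² = -0.54422800 eV
|ΔE| = |E_5 - E_18| = 0.50223510 eV

Convert to Joules: E = 0.50223510 eV × (1.602177 × 10⁻¹⁹ J/eV) = 8.046695e-20 J

Using E = hf:
f = E/h = 8.046695e-20 J / (6.62607 × 10⁻³⁴ J·s)
f = 1.2144e+14 Hz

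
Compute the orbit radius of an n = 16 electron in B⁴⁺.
2.70939 nm (or 27.09387 Å)

The Bohr radius formula is:
r_n = n² a₀ / Z

where a₀ = 0.05291772 nm is the Bohr radius.

For B⁴⁺ (Z = 5) at n = 16:
r_16 = 16² × 0.05291772 nm / 5
r_16 = 256 × 0.05291772 nm / 5
r_16 = 13.546936 nm / 5
r_16 = 2.70939 nm

The electron orbits at approximately 2.70939 nm from the nucleus.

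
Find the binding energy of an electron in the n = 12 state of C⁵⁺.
3.401 eV

The ionization energy is the energy needed to remove the electron completely (n → ∞).

For a hydrogen-like ion with Z = 6, E_n = -13.6057 Z² / n² eV.

At n = 12: E_12 = -13.6057 × 6² / 12² = -3.401425 eV
At n = ∞: E_∞ = 0 eV

Ionization energy = E_∞ - E_12 = 0 - (-3.401425) = 3.401425 eV
Ionization energy ≈ 3.401 eV

This is also called the binding energy of the electron in state n = 12.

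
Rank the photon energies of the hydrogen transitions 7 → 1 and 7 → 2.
7 → 1

Calculate the energy for each transition:

Transition 7 → 1:
ΔE₁ = |E_1 - E_7| = |-13.6057/1² - (-13.6057/7²)|
ΔE₁ = |-13.605700000000 - (-0.277667346939)| = 13.328032653 eV

Transition 7 → 2:
ΔE₂ = |E_2 - E_7| = |-13.6057/2² - (-13.6057/7²)|
ΔE₂ = |-3.401425000000 - (-0.277667346939)| = 3.123757653 eV

Since 13.328032653 eV > 3.123757653 eV, the transition 7 → 1 emits the more energetic photon.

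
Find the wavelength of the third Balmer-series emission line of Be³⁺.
27.121 nm

The lines of a series are numbered from the longest wavelength (smallest ΔE) outward; the third line is the transition from n = n_f + 3 to n_f.
The Balmer series has all transitions ending at n_f = 2.

For Be³⁺ (Z = 4), the third line (γ-line) is the jump from n = 5 to n = 2:
E_5 = -13.6057 × 4² / 5² = -8.70765 eV
E_2 = -13.6057 × 4² / 2² = -54.42280 eV
ΔE = E_5 - E_2 = 45.71515 eV

λ = hc/E = 1239.84 eV·nm / 45.71515 eV
λ = 27.121 nm

This is the γ-line of the Balmer series in Be³⁺.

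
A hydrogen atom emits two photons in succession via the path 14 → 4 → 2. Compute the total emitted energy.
3.3320 eV

The energy levels of hydrogen are E_n = -13.6057 / n² eV.

First transition (14 → 4):
ΔE₁ = |E_4 - E_14|
ΔE₁ = |-0.8503562500 - (-0.0694168367)| = 0.7809394 eV

Second transition (4 → 2):
ΔE₂ = |E_2 - E_4|
ΔE₂ = |-3.4014250000 - (-0.8503562500)| = 2.5510688 eV

Total energy released:
E_total = ΔE₁ + ΔE₂ = 0.7809394 + 2.5510688 = 3.3320 eV

Note: This equals the direct transition 14 → 2: 3.3320 eV ✓
Energy is conserved regardless of the path taken.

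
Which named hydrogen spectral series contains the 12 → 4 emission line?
Brackett series

The spectral series in hydrogen are named based on the final (lower) energy level:
- Lyman series: n_final = 1 (ultraviolet)
- Balmer series: n_final = 2 (visible/near-UV)
- Paschen series: n_final = 3 (infrared)
- Brackett series: n_final = 4 (infrared)
- Pfund series: n_final = 5 (far infrared)

Since this transition ends at n = 4, it belongs to the Brackett series.

For reference, this 12 → 4 line has photon energy
ΔE = 13.6057 eV × (1/4² - 1/12²) = 0.75587222222 eV,
corresponding to wavelength λ = hc/ΔE = 1239.84 eV·nm / 0.75587222222 eV = 1640.27724 nm in the infrared region.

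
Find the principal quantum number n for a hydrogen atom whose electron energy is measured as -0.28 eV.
n = 7

The exact energy levels follow E_n = -13.6057 eV / n².

The measured value (-0.28 eV) is reported to only 2 significant figures, so we must test candidate n values and see which one matches to that precision.

Candidate energies:
  n = 5:  E = -13.6057/5² = -0.54423 eV
  n = 6:  E = -13.6057/6² = -0.37794 eV
  n = 7:  E = -13.6057/7² = -0.27767 eV  ← matches
  n = 8:  E = -13.6057/8² = -0.21259 eV
  n = 9:  E = -13.6057/9² = -0.16797 eV

Checking against the measurement of -0.28 eV (2 sig figs), only n = 7 agrees:
E_7 = -0.27767 eV, which rounds to -0.28 eV ✓

Therefore n = 7.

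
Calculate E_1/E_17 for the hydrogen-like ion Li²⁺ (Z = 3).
289.0000

Using E_n = -13.6057 Z² / n² eV with Z = 3:

E_1 = -13.6057 × 3² / 1² = -122.4513 / 1 = -122.4513000000 eV
E_17 = -13.6057 × 3² / 17² = -122.4513 / 289 = -0.4237069204 eV

The ratio is:
E_1/E_17 = (-122.4513000000) / (-0.4237069204)
E_1/E_17 = (-122.4513/1) / (-122.4513/289)
E_1/E_17 = 289/1
E_1/E_17 = 289.0000
(Note: the Z² factors cancel in the ratio.)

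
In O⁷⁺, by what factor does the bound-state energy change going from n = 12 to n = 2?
36.000000

Using E_n = -13.6057 Z² / n² eV with Z = 8:

E_2 = -13.6057 × 8² / 2² = -870.7648 / 4 = -217.691200000000 eV
E_12 = -13.6057 × 8² / 12² = -870.7648 / 144 = -6.046977777778 eV

The ratio is:
E_2/E_12 = (-217.691200000000) / (-6.046977777778)
E_2/E_12 = (-870.7648/4) / (-870.7648/144)
E_2/E_12 = 144/4
E_2/E_12 = 36.000000
(Note: the Z² factors cancel in the ratio.)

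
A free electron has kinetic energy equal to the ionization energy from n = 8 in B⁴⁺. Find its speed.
1.36731e+06 m/s (or 0.456% of c)

The binding energy at n = 8 for B⁴⁺ is:
E_8 = -13.6057 × 5²/8² = -5.31472656 eV
|E_8| = 5.31472656 eV

Convert to Joules:
KE = 5.31472656 eV × (1.602177 × 10⁻¹⁹ J/eV) = 8.5151327e-19 J

Using KE = ½mv²:
v = √(2·KE/m_e)
v = √(2 × 8.5151327e-19 J / 9.10938 × 10⁻³¹ kg)
v = 1.36731e+06 m/s

This is approximately 0.456% the speed of light.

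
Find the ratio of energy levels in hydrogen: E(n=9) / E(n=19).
4.46

Using E_n = -13.6057 Z² / n² eV with Z = 1:

E_9 = -13.6057 / 9² = -13.6057 / 81 = -0.16797160 eV
E_19 = -13.6057 / 19² = -13.6057 / 361 = -0.03768892 eV

The ratio is:
E_9/E_19 = (-0.16797160) / (-0.03768892)
E_9/E_19 = (-13.6057/81) / (-13.6057/361)
E_9/E_19 = 361/81
E_9/E_19 = 4.46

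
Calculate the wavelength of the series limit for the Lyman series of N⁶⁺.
1.859725 nm

The series limit corresponds to the transition from n = ∞ to n = 1.
This is the highest energy (shortest wavelength) transition in the Lyman series.

E_∞ = 0 eV
E_1 = -13.6057 × 7² / 1² = -666.67930000 eV

Energy at series limit:
ΔE = E_∞ - E_1 = 0 - (-666.67930000) = 666.67930000 eV
λ = hc/E = 1239.84 eV·nm / 666.67930000 eV = 1.859725 nm

This energy equals the ionization energy from the n = 1 state of N⁶⁺.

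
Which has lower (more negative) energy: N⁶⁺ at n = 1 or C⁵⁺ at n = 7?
N⁶⁺ at n = 1 (E = -666.679300 eV)

Using E_n = -13.6057 Z² / n² eV:

N⁶⁺ (Z = 7) at n = 1:
E = -13.6057 × 7² / 1² = -13.6057 × 49 / 1 = -666.679300000 eV

C⁵⁺ (Z = 6) at n = 7:
E = -13.6057 × 6² / 7² = -13.6057 × 36 / 49 = -9.996024490 eV

Since -666.679300000 eV < -9.996024490 eV,
N⁶⁺ at n = 1 is more tightly bound (requires more energy to ionize).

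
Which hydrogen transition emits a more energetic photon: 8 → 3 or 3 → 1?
3 → 1

Calculate the energy for each transition:

Transition 8 → 3:
ΔE₁ = |E_3 - E_8| = |-13.6057/3² - (-13.6057/8²)|
ΔE₁ = |-1.511744444 - (-0.212589063)| = 1.299155 eV

Transition 3 → 1:
ΔE₂ = |E_1 - E_3| = |-13.6057/1² - (-13.6057/3²)|
ΔE₂ = |-13.605700000 - (-1.511744444)| = 12.093956 eV

Since 12.093956 eV > 1.299155 eV, the transition 3 → 1 emits the more energetic photon.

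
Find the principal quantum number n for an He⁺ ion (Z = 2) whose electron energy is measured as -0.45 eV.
n = 11

The exact energy levels follow E_n = -13.6057 Z² / n² eV with Z = 2.

The measured value (-0.45 eV) is reported to only 2 significant figures, so we must test candidate n values and see which one matches to that precision.

Candidate energies:
  n = 9:  E = -13.6057 × 2² / 9² = -0.67189 eV
  n = 10:  E = -13.6057 × 2² / 10² = -0.54423 eV
  n = 11:  E = -13.6057 × 2² / 11² = -0.44978 eV  ← matches
  n = 12:  E = -13.6057 × 2² / 12² = -0.37794 eV
  n = 13:  E = -13.6057 × 2² / 13² = -0.32203 eV

Checking against the measurement of -0.45 eV (2 sig figs), only n = 11 agrees:
E_11 = -0.44978 eV, which rounds to -0.45 eV ✓

Therefore n = 11.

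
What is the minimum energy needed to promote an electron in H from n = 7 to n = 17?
0.23059 eV

The energy levels of a hydrogen-like atom are E_n = -13.6057 eV / n².

Energy at n = 7: E_7 = -13.6057 / 7² = -0.27766735 eV
Energy at n = 17: E_17 = -13.6057 / 17² = -0.04707855 eV

The excitation energy is the difference:
ΔE = E_17 - E_7
ΔE = -0.04707855 - (-0.27766735)
ΔE = 0.23059 eV

Since this is positive, energy must be absorbed (photon absorption).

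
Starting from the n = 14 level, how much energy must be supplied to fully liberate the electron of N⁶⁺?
3.40143 eV

The ionization energy is the energy needed to remove the electron completely (n → ∞).

For a hydrogen-like ion with Z = 7, E_n = -13.6057 Z² / n² eV.

At n = 14: E_14 = -13.6057 × 7² / 14² = -3.40142500 eV
At n = ∞: E_∞ = 0 eV

Ionization energy = E_∞ - E_14 = 0 - (-3.40142500) = 3.40142500 eV
Ionization energy ≈ 3.40143 eV

This is also called the binding energy of the electron in state n = 14.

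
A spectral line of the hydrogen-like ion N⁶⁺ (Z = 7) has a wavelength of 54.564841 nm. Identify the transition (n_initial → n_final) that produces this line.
n = 13 → n = 5

First, find the photon energy from the wavelength (hc = 1239.84 eV·nm):
E = hc/λ = 1239.84 eV·nm / 54.564841 nm = 22.722324 eV

The energy levels of N⁶⁺ satisfy E_n = -13.6057 × 7² / n² eV, so an emission n_i → n_f releases
ΔE = 13.6057 × 7² × (1/n_f² − 1/n_i²) eV.

Setting ΔE equal to the photon energy:
1/n_f² − 1/n_i² = 22.722324 / (13.6057 × 7²) = 0.034082840

Since 1/n_i² must be positive, we need 1/n_f² > 0.034082840, i.e. n_f ≤ 5. For each allowed n_f, solve n_i = (1/n_f² − 0.034082840)^(−1/2) and check whether it is a whole number:
  n_f = 1: 1/n_i² = 1.000000000 − 0.034082840 = 0.965917160 → n_i = 1.017  (not an integer) ✗
  n_f = 2: 1/n_i² = 0.250000000 − 0.034082840 = 0.215917160 → n_i = 2.152  (not an integer) ✗
  n_f = 3: 1/n_i² = 0.111111111 − 0.034082840 = 0.077028271 → n_i = 3.603  (not an integer) ✗
  n_f = 4: 1/n_i² = 0.062500000 − 0.034082840 = 0.028417160 → n_i = 5.932  (not an integer) ✗
  n_f = 5: 1/n_i² = 0.040000000 − 0.034082840 = 0.005917160 → n_i = 13.000  → integer, n_i = 13 ✓

Only n_f = 5 gives an integer upper level, n_i = 13.

The transition is from n = 13 to n = 5 (emission).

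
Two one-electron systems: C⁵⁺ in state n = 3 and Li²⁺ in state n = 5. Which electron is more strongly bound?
C⁵⁺ at n = 3 (E = -54.4228 eV)

Using E_n = -13.6057 Z² / n² eV:

C⁵⁺ (Z = 6) at n = 3:
E = -13.6057 × 6² / 3² = -13.6057 × 36 / 9 = -54.4228000 eV

Li²⁺ (Z = 3) at n = 5:
E = -13.6057 × 3² / 5² = -13.6057 × 9 / 25 = -4.8980520 eV

Since -54.4228000 eV < -4.8980520 eV,
C⁵⁺ at n = 3 is more tightly bound (requires more energy to ionize).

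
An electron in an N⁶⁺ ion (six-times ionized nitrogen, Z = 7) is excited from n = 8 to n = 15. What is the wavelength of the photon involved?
166.336 nm

First, find the transition energy using E_n = -13.6057 Z² / n² eV:
E_8 = -13.6057 × 7² / 8² = -10.4168641 eV
E_15 = -13.6057 × 7² / 15² = -2.9630191 eV

Photon energy: |ΔE| = |E_15 - E_8| = 7.4538450 eV

Convert to wavelength using E = hc/λ with hc = 1239.84 eV·nm:
λ = hc/E = 1239.84 eV·nm / 7.4538450 eV
λ = 166.336 nm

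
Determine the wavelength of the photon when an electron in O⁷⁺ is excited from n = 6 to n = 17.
58.552387 nm

First, find the transition energy using E_n = -13.6057 Z² / n² eV:
E_6 = -13.6057 × 8² / 6² = -24.18791111 eV
E_17 = -13.6057 × 8² / 17² = -3.01302699 eV

Photon energy: |ΔE| = |E_17 - E_6| = 21.17488412 eV

Convert to wavelength using E = hc/λ with hc = 1239.84 eV·nm:
λ = hc/E = 1239.84 eV·nm / 21.17488412 eV
λ = 58.552387 nm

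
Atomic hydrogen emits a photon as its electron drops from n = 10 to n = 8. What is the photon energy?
0.0765 eV

The energy levels are E_n = -13.6057 eV / n².

Energy at n = 10: E_10 = -13.6057 / 10² = -0.1360570 eV
Energy at n = 8: E_8 = -13.6057 / 8² = -0.2125891 eV

For emission (electron falling to lower state), the photon energy is:
E_photon = E_10 - E_8 = |-0.1360570 - (-0.2125891)|
E_photon = 0.0765 eV

This energy is carried away by the emitted photon.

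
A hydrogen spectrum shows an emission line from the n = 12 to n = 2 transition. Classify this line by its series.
Balmer series

The spectral series in hydrogen are named based on the final (lower) energy level:
- Lyman series: n_final = 1 (ultraviolet)
- Balmer series: n_final = 2 (visible/near-UV)
- Paschen series: n_final = 3 (infrared)
- Brackett series: n_final = 4 (infrared)
- Pfund series: n_final = 5 (far infrared)

Since this transition ends at n = 2, it belongs to the Balmer series.

For reference, this 12 → 2 line has photon energy
ΔE = 13.6057 eV × (1/2² - 1/12²) = 3.306940972 eV,
corresponding to wavelength λ = hc/ΔE = 1239.84 eV·nm / 3.306940972 eV = 374.92051 nm in the visible/near-UV region.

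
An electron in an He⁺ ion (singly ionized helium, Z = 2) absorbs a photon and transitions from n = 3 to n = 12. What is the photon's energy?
5.669042 eV

The energy levels of a hydrogen-like atom are E_n = -13.6057 Z² eV / n².

Energy at n = 3: E_3 = -13.6057 × 2² / 3² = -6.046977778 eV
Energy at n = 12: E_12 = -13.6057 × 2² / 12² = -0.377936111 eV

The excitation energy is the difference:
ΔE = E_12 - E_3
ΔE = -0.377936111 - (-6.046977778)
ΔE = 5.669042 eV

Since this is positive, energy must be absorbed (photon absorption).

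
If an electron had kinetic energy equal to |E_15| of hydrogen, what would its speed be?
1.4585e+05 m/s (or 0.04865% of c)

The binding energy at n = 15 for hydrogen is:
E_15 = -13.6057/15² = -0.060469778 eV
|E_15| = 0.060469778 eV

Convert to Joules:
KE = 0.060469778 eV × (1.602177 × 10⁻¹⁹ J/eV) = 9.688329e-21 J

Using KE = ½mv²:
v = √(2·KE/m_e)
v = √(2 × 9.688329e-21 J / 9.10938 × 10⁻³¹ kg)
v = 1.4585e+05 m/s

This is approximately 0.04865% the speed of light.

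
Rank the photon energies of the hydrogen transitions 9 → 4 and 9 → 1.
9 → 1

Calculate the energy for each transition:

Transition 9 → 4:
ΔE₁ = |E_4 - E_9| = |-13.6057/4² - (-13.6057/9²)|
ΔE₁ = |-0.850356250 - (-0.167971605)| = 0.682385 eV

Transition 9 → 1:
ΔE₂ = |E_1 - E_9| = |-13.6057/1² - (-13.6057/9²)|
ΔE₂ = |-13.605700000 - (-0.167971605)| = 13.437728 eV

Since 13.437728 eV > 0.682385 eV, the transition 9 → 1 emits the more energetic photon.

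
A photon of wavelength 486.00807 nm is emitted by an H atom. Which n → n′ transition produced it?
n = 4 → n = 2

First, find the photon energy from the wavelength (hc = 1239.84 eV·nm):
E = hc/λ = 1239.84 eV·nm / 486.00807 nm = 2.5510688 eV

The energy levels of hydrogen satisfy E_n = -13.6057 / n² eV, so an emission n_i → n_f releases
ΔE = 13.6057 × (1/n_f² − 1/n_i²) eV.

Setting ΔE equal to the photon energy:
1/n_f² − 1/n_i² = 2.5510688 / 13.6057 = 0.18750000

Since 1/n_i² must be positive, we need 1/n_f² > 0.18750000, i.e. n_f ≤ 2. For each allowed n_f, solve n_i = (1/n_f² − 0.18750000)^(−1/2) and check whether it is a whole number:
  n_f = 1: 1/n_i² = 1.00000000 − 0.18750000 = 0.81250000 → n_i = 1.109  (not an integer) ✗
  n_f = 2: 1/n_i² = 0.25000000 − 0.18750000 = 0.06250000 → n_i = 4.000  → integer, n_i = 4 ✓

Only n_f = 2 gives an integer upper level, n_i = 4.

The transition is from n = 4 to n = 2 (emission).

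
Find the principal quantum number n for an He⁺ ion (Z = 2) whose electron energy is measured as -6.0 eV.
n = 3

The exact energy levels follow E_n = -13.6057 Z² / n² eV with Z = 2.

The measured value (-6.0 eV) is reported to only 2 significant figures, so we must test candidate n values and see which one matches to that precision.

Candidate energies:
  n = 1:  E = -13.6057 × 2² / 1² = -54.42280 eV
  n = 2:  E = -13.6057 × 2² / 2² = -13.60570 eV
  n = 3:  E = -13.6057 × 2² / 3² = -6.04698 eV  ← matches
  n = 4:  E = -13.6057 × 2² / 4² = -3.40143 eV
  n = 5:  E = -13.6057 × 2² / 5² = -2.17691 eV

Checking against the measurement of -6.0 eV (2 sig figs), only n = 3 agrees:
E_3 = -6.04698 eV, which rounds to -6.0 eV ✓

Therefore n = 3.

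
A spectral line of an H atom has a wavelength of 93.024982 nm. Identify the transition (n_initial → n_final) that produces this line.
n = 7 → n = 1

First, find the photon energy from the wavelength (hc = 1239.84 eV·nm):
E = hc/λ = 1239.84 eV·nm / 93.024982 nm = 13.328033 eV

The energy levels of hydrogen satisfy E_n = -13.6057 / n² eV, so an emission n_i → n_f releases
ΔE = 13.6057 × (1/n_f² − 1/n_i²) eV.

Setting ΔE equal to the photon energy:
1/n_f² − 1/n_i² = 13.328033 / 13.6057 = 0.97959186

Since 1/n_i² must be positive, we need 1/n_f² > 0.97959186, i.e. n_f ≤ 1. For each allowed n_f, solve n_i = (1/n_f² − 0.97959186)^(−1/2) and check whether it is a whole number:
  n_f = 1: 1/n_i² = 1.00000000 − 0.97959186 = 0.02040814 → n_i = 7.000  → integer, n_i = 7 ✓

Only n_f = 1 gives an integer upper level, n_i = 7.

The transition is from n = 7 to n = 1 (emission).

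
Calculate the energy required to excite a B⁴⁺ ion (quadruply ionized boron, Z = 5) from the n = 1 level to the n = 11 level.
337.33140 eV

The energy levels of a hydrogen-like atom are E_n = -13.6057 Z² eV / n².

Energy at n = 1: E_1 = -13.6057 × 5² / 1² = -340.14250000 eV
Energy at n = 11: E_11 = -13.6057 × 5² / 11² = -2.81109504 eV

The excitation energy is the difference:
ΔE = E_11 - E_1
ΔE = -2.81109504 - (-340.14250000)
ΔE = 337.33140 eV

Since this is positive, energy must be absorbed (photon absorption).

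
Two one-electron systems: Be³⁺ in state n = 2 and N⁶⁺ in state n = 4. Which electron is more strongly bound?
Be³⁺ at n = 2 (E = -54.423 eV)

Using E_n = -13.6057 Z² / n² eV:

Be³⁺ (Z = 4) at n = 2:
E = -13.6057 × 4² / 2² = -13.6057 × 16 / 4 = -54.422800 eV

N⁶⁺ (Z = 7) at n = 4:
E = -13.6057 × 7² / 4² = -13.6057 × 49 / 16 = -41.667456 eV

Since -54.422800 eV < -41.667456 eV,
Be³⁺ at n = 2 is more tightly bound (requires more energy to ionize).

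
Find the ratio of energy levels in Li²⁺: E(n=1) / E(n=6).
36.000000

Using E_n = -13.6057 Z² / n² eV with Z = 3:

E_1 = -13.6057 × 3² / 1² = -122.4513 / 1 = -122.451300000000 eV
E_6 = -13.6057 × 3² / 6² = -122.4513 / 36 = -3.401425000000 eV

The ratio is:
E_1/E_6 = (-122.451300000000) / (-3.401425000000)
E_1/E_6 = (-122.4513/1) / (-122.4513/36)
E_1/E_6 = 36/1
E_1/E_6 = 36.000000
(Note: the Z² factors cancel in the ratio.)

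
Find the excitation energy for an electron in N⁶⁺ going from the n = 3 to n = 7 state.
60.46978 eV

The energy levels of a hydrogen-like atom are E_n = -13.6057 Z² eV / n².

Energy at n = 3: E_3 = -13.6057 × 7² / 3² = -74.07547778 eV
Energy at n = 7: E_7 = -13.6057 × 7² / 7² = -13.60570000 eV

The excitation energy is the difference:
ΔE = E_7 - E_3
ΔE = -13.60570000 - (-74.07547778)
ΔE = 60.46978 eV

Since this is positive, energy must be absorbed (photon absorption).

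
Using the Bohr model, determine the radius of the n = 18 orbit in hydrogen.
17.145342 nm (or 171.453416 Å)

The Bohr radius formula is:
r_n = n² a₀ / Z

where a₀ = 0.052917721 nm is the Bohr radius.

For H (Z = 1) at n = 18:
r_18 = 18² × 0.052917721 nm / 1
r_18 = 324 × 0.052917721 nm / 1
r_18 = 17.1453416 nm / 1
r_18 = 17.145342 nm

The electron orbits at approximately 17.145342 nm from the nucleus.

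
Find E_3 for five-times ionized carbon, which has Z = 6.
-54.4228 eV

For hydrogen-like ions, the energy levels scale with Z²:
E_n = -13.6057 Z² / n² eV

For C⁵⁺ (Z = 6) at n = 3:
E_3 = -13.6057 × 6² / 3²
E_3 = -13.6057 × 36 / 9
E_3 = -489.8052 / 9
E_3 = -54.4228 eV

The energy is 36 times more negative than hydrogen at the same n due to the stronger nuclear charge.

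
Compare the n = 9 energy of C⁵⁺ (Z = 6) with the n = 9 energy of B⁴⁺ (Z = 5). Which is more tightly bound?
C⁵⁺ at n = 9 (E = -6.047 eV)

Using E_n = -13.6057 Z² / n² eV:

C⁵⁺ (Z = 6) at n = 9:
E = -13.6057 × 6² / 9² = -13.6057 × 36 / 81 = -6.046978 eV

B⁴⁺ (Z = 5) at n = 9:
E = -13.6057 × 5² / 9² = -13.6057 × 25 / 81 = -4.199290 eV

Since -6.046978 eV < -4.199290 eV,
C⁵⁺ at n = 9 is more tightly bound (requires more energy to ionize).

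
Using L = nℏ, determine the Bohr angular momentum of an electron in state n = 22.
2.32006e-33 J·s (or 22ℏ)

In the Bohr model, angular momentum is quantized:
L = nℏ

where ℏ = h/(2π) = 1.0545718e-34 J·s

For n = 22:
L = 22 × 1.0545718e-34 J·s
L = 2.32006e-33 J·s

This can also be written as L = 22ℏ.
The angular momentum is an integer multiple of the reduced Planck constant.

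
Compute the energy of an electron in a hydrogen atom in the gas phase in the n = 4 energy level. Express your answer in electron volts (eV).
-0.850356 eV

The energy levels of a hydrogen-like atom are given by:
E_n = -13.6057 eV / n²

For n = 4:
E_4 = -13.6057 eV / 4²
E_4 = -13.6057 eV / 16
E_4 = -0.850356 eV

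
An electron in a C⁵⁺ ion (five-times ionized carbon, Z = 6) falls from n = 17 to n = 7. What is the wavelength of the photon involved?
149.35678 nm

First, find the transition energy using E_n = -13.6057 Z² / n² eV:
E_17 = -13.6057 × 6² / 17² = -1.694827682 eV
E_7 = -13.6057 × 6² / 7² = -9.996024490 eV

Photon energy: |ΔE| = |E_7 - E_17| = 8.301196808 eV

Convert to wavelength using E = hc/λ with hc = 1239.84 eV·nm:
λ = hc/E = 1239.84 eV·nm / 8.301196808 eV
λ = 149.35678 nm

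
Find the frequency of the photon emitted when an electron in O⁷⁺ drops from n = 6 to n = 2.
4.68e+16 Hz

First, find the transition energy:
E_6 = -13.6057 × 8² / 6² = -24.1879111 eV
E_2 = -13.6057 × 8² / 2² = -217.6912000 eV
|ΔE| = |E_2 - E_6| = 193.5032889 eV

Convert to Joules: E = 193.5032889 eV × (1.602177 × 10⁻¹⁹ J/eV) = 3.1003e-17 J

Using E = hf:
f = E/h = 3.1003e-17 J / (6.62607 × 10⁻³⁴ J·s)
f = 4.68e+16 Hz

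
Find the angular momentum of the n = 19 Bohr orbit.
2.0037e-33 J·s (or 19ℏ)

In the Bohr model, angular momentum is quantized:
L = nℏ

where ℏ = h/(2π) = 1.054572e-34 J·s

For n = 19:
L = 19 × 1.054572e-34 J·s
L = 2.0037e-33 J·s

This can also be written as L = 19ℏ.
The angular momentum is an integer multiple of the reduced Planck constant.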